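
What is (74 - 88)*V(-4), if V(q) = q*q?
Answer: -224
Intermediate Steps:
V(q) = q²
(74 - 88)*V(-4) = (74 - 88)*(-4)² = -14*16 = -224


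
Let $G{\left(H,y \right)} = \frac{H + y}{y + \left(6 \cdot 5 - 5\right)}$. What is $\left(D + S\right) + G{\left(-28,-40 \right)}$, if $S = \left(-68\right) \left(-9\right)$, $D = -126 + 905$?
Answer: $\frac{20933}{15} \approx 1395.5$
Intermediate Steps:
$D = 779$
$G{\left(H,y \right)} = \frac{H + y}{25 + y}$ ($G{\left(H,y \right)} = \frac{H + y}{y + \left(30 - 5\right)} = \frac{H + y}{y + 25} = \frac{H + y}{25 + y}$)
$S = 612$
$\left(D + S\right) + G{\left(-28,-40 \right)} = \left(779 + 612\right) + \frac{-28 - 40}{25 - 40} = 1391 + \frac{1}{-15} \left(-68\right) = 1391 - - \frac{68}{15} = 1391 + \frac{68}{15} = \frac{20933}{15}$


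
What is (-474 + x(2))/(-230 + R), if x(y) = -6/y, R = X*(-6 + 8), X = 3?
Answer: 477/224 ≈ 2.1295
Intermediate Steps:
R = 6 (R = 3*(-6 + 8) = 3*2 = 6)
(-474 + x(2))/(-230 + R) = (-474 - 6/2)/(-230 + 6) = (-474 - 6*1/2)/(-224) = (-474 - 3)*(-1/224) = -477*(-1/224) = 477/224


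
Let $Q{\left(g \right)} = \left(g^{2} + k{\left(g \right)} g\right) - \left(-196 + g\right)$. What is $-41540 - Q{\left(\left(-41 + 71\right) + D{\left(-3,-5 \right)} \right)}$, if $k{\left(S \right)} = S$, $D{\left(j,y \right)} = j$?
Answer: $-43167$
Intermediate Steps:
$Q{\left(g \right)} = 196 - g + 2 g^{2}$ ($Q{\left(g \right)} = \left(g^{2} + g g\right) - \left(-196 + g\right) = \left(g^{2} + g^{2}\right) - \left(-196 + g\right) = 2 g^{2} - \left(-196 + g\right) = 196 - g + 2 g^{2}$)
$-41540 - Q{\left(\left(-41 + 71\right) + D{\left(-3,-5 \right)} \right)} = -41540 - \left(196 - \left(\left(-41 + 71\right) - 3\right) + 2 \left(\left(-41 + 71\right) - 3\right)^{2}\right) = -41540 - \left(196 - \left(30 - 3\right) + 2 \left(30 - 3\right)^{2}\right) = -41540 - \left(196 - 27 + 2 \cdot 27^{2}\right) = -41540 - \left(196 - 27 + 2 \cdot 729\right) = -41540 - \left(196 - 27 + 1458\right) = -41540 - 1627 = -43167$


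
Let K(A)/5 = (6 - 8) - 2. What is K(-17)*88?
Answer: -1760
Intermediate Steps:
K(A) = -20 (K(A) = 5*((6 - 8) - 2) = 5*(-2 - 2) = 5*(-4) = -20)
K(-17)*88 = -20*88 = -1760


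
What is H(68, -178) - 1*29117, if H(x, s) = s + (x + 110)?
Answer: -29117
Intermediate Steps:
H(x, s) = 110 + s + x (H(x, s) = s + (110 + x) = 110 + s + x)
H(68, -178) - 1*29117 = (110 - 178 + 68) - 1*29117 = 0 - 29117 = -29117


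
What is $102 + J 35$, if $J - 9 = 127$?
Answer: $4862$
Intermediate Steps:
$J = 136$ ($J = 9 + 127 = 136$)
$102 + J 35 = 102 + 136 \cdot 35 = 102 + 4760 = 4862$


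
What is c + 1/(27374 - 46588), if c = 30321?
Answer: 582587693/19214 ≈ 30321.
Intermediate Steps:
c + 1/(27374 - 46588) = 30321 + 1/(27374 - 46588) = 30321 + 1/(-19214) = 30321 - 1/19214 = 582587693/19214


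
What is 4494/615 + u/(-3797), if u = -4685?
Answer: 6648331/778385 ≈ 8.5412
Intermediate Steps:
4494/615 + u/(-3797) = 4494/615 - 4685/(-3797) = 4494*(1/615) - 4685*(-1/3797) = 1498/205 + 4685/3797 = 6648331/778385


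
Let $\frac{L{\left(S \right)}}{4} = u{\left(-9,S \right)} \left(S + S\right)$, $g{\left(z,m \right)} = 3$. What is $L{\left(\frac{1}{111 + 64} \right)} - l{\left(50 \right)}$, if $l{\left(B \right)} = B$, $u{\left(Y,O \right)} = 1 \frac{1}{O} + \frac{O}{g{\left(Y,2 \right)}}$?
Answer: $- \frac{3858742}{91875} \approx -42.0$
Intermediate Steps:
$u{\left(Y,O \right)} = \frac{1}{O} + \frac{O}{3}$ ($u{\left(Y,O \right)} = 1 \frac{1}{O} + \frac{O}{3} = \frac{1}{O} + O \frac{1}{3} = \frac{1}{O} + \frac{O}{3}$)
$L{\left(S \right)} = 8 S \left(\frac{1}{S} + \frac{S}{3}\right)$ ($L{\left(S \right)} = 4 \left(\frac{1}{S} + \frac{S}{3}\right) \left(S + S\right) = 4 \left(\frac{1}{S} + \frac{S}{3}\right) 2 S = 4 \cdot 2 S \left(\frac{1}{S} + \frac{S}{3}\right) = 8 S \left(\frac{1}{S} + \frac{S}{3}\right)$)
$L{\left(\frac{1}{111 + 64} \right)} - l{\left(50 \right)} = \left(8 + \frac{8 \left(\frac{1}{111 + 64}\right)^{2}}{3}\right) - 50 = \left(8 + \frac{8 \left(\frac{1}{175}\right)^{2}}{3}\right) - 50 = \left(8 + \frac{8}{3 \cdot 30625}\right) - 50 = \left(8 + \frac{8}{3} \cdot \frac{1}{30625}\right) - 50 = \left(8 + \frac{8}{91875}\right) - 50 = \frac{735008}{91875} - 50 = - \frac{3858742}{91875}$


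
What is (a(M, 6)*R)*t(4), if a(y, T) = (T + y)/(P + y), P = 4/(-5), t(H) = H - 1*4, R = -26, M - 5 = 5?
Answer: 0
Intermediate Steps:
M = 10 (M = 5 + 5 = 10)
t(H) = -4 + H (t(H) = H - 4 = -4 + H)
P = -4/5 (P = 4*(-1/5) = -4/5 ≈ -0.80000)
a(y, T) = (T + y)/(-4/5 + y)
(a(M, 6)*R)*t(4) = ((5*(6 + 10)/(-4 + 5*10))*(-26))*(-4 + 4) = ((5*16/(-4 + 50))*(-26))*0 = ((5*16/46)*(-26))*0 = ((5*(1/46)*16)*(-26))*0 = ((40/23)*(-26))*0 = -1040/23*0 = 0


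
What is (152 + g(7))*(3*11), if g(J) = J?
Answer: 5247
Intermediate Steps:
(152 + g(7))*(3*11) = (152 + 7)*(3*11) = 159*33 = 5247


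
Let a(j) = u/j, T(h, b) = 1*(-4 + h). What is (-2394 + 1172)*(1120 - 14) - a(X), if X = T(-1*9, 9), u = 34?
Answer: -17569882/13 ≈ -1.3515e+6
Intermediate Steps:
T(h, b) = -4 + h
X = -13 (X = -4 - 1*9 = -4 - 9 = -13)
a(j) = 34/j
(-2394 + 1172)*(1120 - 14) - a(X) = (-2394 + 1172)*(1120 - 14) - 34/(-13) = -1222*1106 - 34*(-1)/13 = -1351532 - 1*(-34/13) = -1351532 + 34/13 = -17569882/13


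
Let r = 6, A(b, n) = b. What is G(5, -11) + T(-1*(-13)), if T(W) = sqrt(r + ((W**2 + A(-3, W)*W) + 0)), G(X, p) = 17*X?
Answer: 85 + 2*sqrt(34) ≈ 96.662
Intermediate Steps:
T(W) = sqrt(6 + W**2 - 3*W) (T(W) = sqrt(6 + ((W**2 - 3*W) + 0)) = sqrt(6 + (W**2 - 3*W)) = sqrt(6 + W**2 - 3*W))
G(5, -11) + T(-1*(-13)) = 17*5 + sqrt(6 + (-1*(-13))**2 - (-3)*(-13)) = 85 + sqrt(6 + 13**2 - 3*13) = 85 + sqrt(6 + 169 - 39) = 85 + sqrt(136) = 85 + 2*sqrt(34)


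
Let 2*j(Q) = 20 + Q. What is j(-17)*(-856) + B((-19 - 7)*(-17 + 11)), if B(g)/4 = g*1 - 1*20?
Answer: -740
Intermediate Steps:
j(Q) = 10 + Q/2 (j(Q) = (20 + Q)/2 = 10 + Q/2)
B(g) = -80 + 4*g (B(g) = 4*(g*1 - 1*20) = 4*(g - 20) = 4*(-20 + g) = -80 + 4*g)
j(-17)*(-856) + B((-19 - 7)*(-17 + 11)) = (10 + (1/2)*(-17))*(-856) + (-80 + 4*((-19 - 7)*(-17 + 11))) = (10 - 17/2)*(-856) + (-80 + 4*(-26*(-6))) = (3/2)*(-856) + (-80 + 4*156) = -1284 + (-80 + 624) = -1284 + 544 = -740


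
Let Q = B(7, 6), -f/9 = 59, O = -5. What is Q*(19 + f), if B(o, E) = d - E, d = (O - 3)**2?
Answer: -29696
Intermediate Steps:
d = 64 (d = (-5 - 3)**2 = (-8)**2 = 64)
f = -531 (f = -9*59 = -531)
B(o, E) = 64 - E
Q = 58 (Q = 64 - 1*6 = 64 - 6 = 58)
Q*(19 + f) = 58*(19 - 531) = 58*(-512) = -29696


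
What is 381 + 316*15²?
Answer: 71481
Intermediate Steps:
381 + 316*15² = 381 + 316*225 = 381 + 71100 = 71481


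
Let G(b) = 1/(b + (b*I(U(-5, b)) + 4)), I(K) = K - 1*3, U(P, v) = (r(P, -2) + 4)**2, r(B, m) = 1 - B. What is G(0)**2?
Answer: 1/16 ≈ 0.062500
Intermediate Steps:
U(P, v) = (5 - P)**2 (U(P, v) = ((1 - P) + 4)**2 = (5 - P)**2)
I(K) = -3 + K (I(K) = K - 3 = -3 + K)
G(b) = 1/(4 + 98*b) (G(b) = 1/(b + (b*(-3 + (-5 - 5)**2) + 4)) = 1/(b + (b*(-3 + (-10)**2) + 4)) = 1/(b + (b*(-3 + 100) + 4)) = 1/(b + (b*97 + 4)) = 1/(b + (97*b + 4)) = 1/(b + (4 + 97*b)) = 1/(4 + 98*b))
G(0)**2 = (1/(2*(2 + 49*0)))**2 = (1/(2*(2 + 0)))**2 = ((1/2)/2)**2 = ((1/2)*(1/2))**2 = (1/4)**2 = 1/16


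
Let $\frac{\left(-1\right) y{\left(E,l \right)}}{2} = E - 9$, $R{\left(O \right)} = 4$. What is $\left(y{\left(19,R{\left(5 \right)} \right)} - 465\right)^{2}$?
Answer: $235225$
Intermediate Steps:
$y{\left(E,l \right)} = 18 - 2 E$ ($y{\left(E,l \right)} = - 2 \left(E - 9\right) = - 2 \left(-9 + E\right) = 18 - 2 E$)
$\left(y{\left(19,R{\left(5 \right)} \right)} - 465\right)^{2} = \left(\left(18 - 38\right) - 465\right)^{2} = \left(-20 - 465\right)^{2} = \left(-485\right)^{2} = 235225$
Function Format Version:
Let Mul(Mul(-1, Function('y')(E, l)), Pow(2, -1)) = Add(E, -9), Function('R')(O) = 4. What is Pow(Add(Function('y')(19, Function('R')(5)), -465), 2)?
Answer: 235225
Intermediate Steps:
Function('y')(E, l) = Add(18, Mul(-2, E)) (Function('y')(E, l) = Mul(-2, Add(E, -9)) = Mul(-2, Add(-9, E)) = Add(18, Mul(-2, E)))
Pow(Add(Function('y')(19, Function('R')(5)), -465), 2) = Pow(Add(Add(18, Mul(-2, 19)), -465), 2) = Pow(Add(Add(18, -38), -465), 2) = Pow(Add(-20, -465), 2) = Pow(-485, 2) = 235225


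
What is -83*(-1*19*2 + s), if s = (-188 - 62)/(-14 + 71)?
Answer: 200528/57 ≈ 3518.0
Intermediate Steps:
s = -250/57 ≈ -4.3860
-83*(-1*19*2 + s) = -83*(-1*19*2 - 250/57) = -83*(-19*2 - 250/57) = -83*(-38 - 250/57) = -83*(-2416/57) = 200528/57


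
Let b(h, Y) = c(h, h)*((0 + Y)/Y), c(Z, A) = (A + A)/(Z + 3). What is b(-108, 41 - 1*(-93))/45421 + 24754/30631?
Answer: 39354505622/48695172785 ≈ 0.80818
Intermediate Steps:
c(Z, A) = 2*A/(3 + Z) (c(Z, A) = (2*A)/(3 + Z) = 2*A/(3 + Z))
b(h, Y) = 2*h/(3 + h) (b(h, Y) = (2*h/(3 + h))*((0 + Y)/Y) = (2*h/(3 + h))*(Y/Y) = (2*h/(3 + h))*1 = 2*h/(3 + h))
b(-108, 41 - 1*(-93))/45421 + 24754/30631 = (2*(-108)/(3 - 108))/45421 + 24754/30631 = (2*(-108)/(-105))*(1/45421) + 24754*(1/30631) = (2*(-108)*(-1/105))*(1/45421) + 24754/30631 = (72/35)*(1/45421) + 24754/30631 = 72/1589735 + 24754/30631 = 39354505622/48695172785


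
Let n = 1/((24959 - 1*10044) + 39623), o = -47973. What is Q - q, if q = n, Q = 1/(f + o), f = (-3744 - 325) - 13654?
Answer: -60117/1791464224 ≈ -3.3557e-5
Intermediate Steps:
f = -17723 (f = -4069 - 13654 = -17723)
n = 1/54538 (n = 1/((24959 - 10044) + 39623) = 1/(14915 + 39623) = 1/54538 ≈ 1.8336e-5)
Q = -1/65696 (Q = 1/(-17723 - 47973) = 1/(-65696) = -1/65696 ≈ -1.5222e-5)
q = 1/54538 ≈ 1.8336e-5
Q - q = -1/65696 - 1*1/54538 = -1/65696 - 1/54538 = -60117/1791464224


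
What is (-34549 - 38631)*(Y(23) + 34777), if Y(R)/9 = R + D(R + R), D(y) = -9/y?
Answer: -58880005970/23 ≈ -2.5600e+9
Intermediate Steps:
Y(R) = 9*R - 81/(2*R) (Y(R) = 9*(R - 9/(R + R)) = 9*(R - 9*1/(2*R)) = 9*(R - 9/(2*R)) = 9*R - 81/(2*R))
(-34549 - 38631)*(Y(23) + 34777) = (-34549 - 38631)*((9*23 - 81/2/23) + 34777) = -73180*((207 - 81/2*1/23) + 34777) = -73180*((207 - 81/46) + 34777) = -73180*(9441/46 + 34777) = -73180*1609183/46 = -58880005970/23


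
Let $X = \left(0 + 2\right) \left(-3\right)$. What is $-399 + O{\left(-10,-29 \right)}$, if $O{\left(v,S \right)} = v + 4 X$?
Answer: $-433$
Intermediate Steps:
$X = -6$ ($X = 2 \left(-3\right) = -6$)
$O{\left(v,S \right)} = -24 + v$ ($O{\left(v,S \right)} = v + 4 \left(-6\right) = v - 24 = -24 + v$)
$-399 + O{\left(-10,-29 \right)} = -399 - 34 = -433$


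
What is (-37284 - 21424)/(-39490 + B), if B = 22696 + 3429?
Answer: 58708/13365 ≈ 4.3927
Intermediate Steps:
B = 26125
(-37284 - 21424)/(-39490 + B) = (-37284 - 21424)/(-39490 + 26125) = -58708/(-13365) = -58708*(-1/13365) = 58708/13365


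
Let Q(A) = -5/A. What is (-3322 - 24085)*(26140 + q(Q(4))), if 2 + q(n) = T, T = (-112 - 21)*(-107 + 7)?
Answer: -1080877266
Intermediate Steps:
T = 13300 (T = -133*(-100) = 13300)
q(n) = 13298 (q(n) = -2 + 13300 = 13298)
(-3322 - 24085)*(26140 + q(Q(4))) = (-3322 - 24085)*(26140 + 13298) = -27407*39438 = -1080877266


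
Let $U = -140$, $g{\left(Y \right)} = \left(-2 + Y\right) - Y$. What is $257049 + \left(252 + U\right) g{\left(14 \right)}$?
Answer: $256825$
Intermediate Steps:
$g{\left(Y \right)} = -2$
$257049 + \left(252 + U\right) g{\left(14 \right)} = 257049 + \left(252 - 140\right) \left(-2\right) = 257049 + 112 \left(-2\right) = 257049 - 224 = 256825$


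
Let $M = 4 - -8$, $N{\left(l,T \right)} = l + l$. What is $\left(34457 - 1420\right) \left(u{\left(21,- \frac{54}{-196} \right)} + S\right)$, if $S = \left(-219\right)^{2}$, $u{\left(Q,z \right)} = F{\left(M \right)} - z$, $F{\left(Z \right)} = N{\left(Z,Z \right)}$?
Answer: $\frac{155356591611}{98} \approx 1.5853 \cdot 10^{9}$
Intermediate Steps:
$N{\left(l,T \right)} = 2 l$
$M = 12$ ($M = 4 + 8 = 12$)
$F{\left(Z \right)} = 2 Z$
$u{\left(Q,z \right)} = 24 - z$ ($u{\left(Q,z \right)} = 2 \cdot 12 - z = 24 - z$)
$S = 47961$
$\left(34457 - 1420\right) \left(u{\left(21,- \frac{54}{-196} \right)} + S\right) = \left(34457 - 1420\right) \left(\left(24 - - \frac{54}{-196}\right) + 47961\right) = 33037 \left(\left(24 - \left(-54\right) \left(- \frac{1}{196}\right)\right) + 47961\right) = 33037 \left(\left(24 - \frac{27}{98}\right) + 47961\right) = 33037 \left(\frac{2325}{98} + 47961\right) = 33037 \cdot \frac{4702503}{98} = \frac{155356591611}{98}$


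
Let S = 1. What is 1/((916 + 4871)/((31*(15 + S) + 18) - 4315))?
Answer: -1267/1929 ≈ -0.65682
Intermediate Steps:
1/((916 + 4871)/((31*(15 + S) + 18) - 4315)) = 1/((916 + 4871)/((31*(15 + 1) + 18) - 4315)) = 1/(5787/((31*16 + 18) - 4315)) = 1/(5787/((496 + 18) - 4315)) = 1/(5787/(514 - 4315)) = 1/(5787/(-3801)) = 1/(5787*(-1/3801)) = 1/(-1929/1267) = -1267/1929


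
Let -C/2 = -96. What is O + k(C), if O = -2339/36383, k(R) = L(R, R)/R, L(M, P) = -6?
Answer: -111231/1164256 ≈ -0.095538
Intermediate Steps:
C = 192 (C = -2*(-96) = 192)
k(R) = -6/R
O = -2339/36383 (O = -2339*1/36383 = -2339/36383 ≈ -0.064288)
O + k(C) = -2339/36383 - 6/192 = -2339/36383 - 6*1/192 = -2339/36383 - 1/32 = -111231/1164256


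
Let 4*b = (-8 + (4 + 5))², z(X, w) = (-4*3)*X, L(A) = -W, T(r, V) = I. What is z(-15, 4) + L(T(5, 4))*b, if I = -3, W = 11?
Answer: 709/4 ≈ 177.25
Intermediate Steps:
T(r, V) = -3
L(A) = -11 (L(A) = -1*11 = -11)
z(X, w) = -12*X
b = ¼ (b = (-8 + (4 + 5))²/4 = (-8 + 9)²/4 = (¼)*1² = (¼)*1 = ¼ ≈ 0.25000)
z(-15, 4) + L(T(5, 4))*b = -12*(-15) - 11*¼ = 180 - 11/4 = 709/4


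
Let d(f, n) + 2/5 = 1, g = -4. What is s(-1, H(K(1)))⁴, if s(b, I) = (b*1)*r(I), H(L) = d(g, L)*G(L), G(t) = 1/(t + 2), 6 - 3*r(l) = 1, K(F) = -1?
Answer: 625/81 ≈ 7.7160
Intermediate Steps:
d(f, n) = ⅗ (d(f, n) = -⅖ + 1 = ⅗)
r(l) = 5/3 (r(l) = 2 - ⅓*1 = 2 - ⅓ = 5/3)
G(t) = 1/(2 + t)
H(L) = 3/(5*(2 + L))
s(b, I) = 5*b/3 (s(b, I) = (b*1)*(5/3) = b*(5/3) = 5*b/3)
s(-1, H(K(1)))⁴ = ((5/3)*(-1))⁴ = (-5/3)⁴ = 625/81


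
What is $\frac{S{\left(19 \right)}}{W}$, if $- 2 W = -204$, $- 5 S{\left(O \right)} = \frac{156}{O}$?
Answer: $- \frac{26}{1615} \approx -0.016099$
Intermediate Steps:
$S{\left(O \right)} = - \frac{156}{5 O}$ ($S{\left(O \right)} = - \frac{156 \frac{1}{O}}{5} = - \frac{156}{5 O}$)
$W = 102$ ($W = \left(- \frac{1}{2}\right) \left(-204\right) = 102$)
$\frac{S{\left(19 \right)}}{W} = \frac{\left(- \frac{156}{5}\right) \frac{1}{19}}{102} = \left(- \frac{156}{5}\right) \frac{1}{19} \cdot \frac{1}{102} = \left(- \frac{156}{95}\right) \frac{1}{102} = - \frac{26}{1615}$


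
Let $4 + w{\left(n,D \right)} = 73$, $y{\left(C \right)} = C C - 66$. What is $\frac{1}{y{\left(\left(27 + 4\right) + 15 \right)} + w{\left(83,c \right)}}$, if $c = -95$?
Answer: $\frac{1}{2119} \approx 0.00047192$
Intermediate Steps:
$y{\left(C \right)} = -66 + C^{2}$ ($y{\left(C \right)} = C^{2} - 66 = -66 + C^{2}$)
$w{\left(n,D \right)} = 69$ ($w{\left(n,D \right)} = -4 + 73 = 69$)
$\frac{1}{y{\left(\left(27 + 4\right) + 15 \right)} + w{\left(83,c \right)}} = \frac{1}{\left(-66 + \left(\left(27 + 4\right) + 15\right)^{2}\right) + 69} = \frac{1}{\left(-66 + \left(31 + 15\right)^{2}\right) + 69} = \frac{1}{\left(-66 + 46^{2}\right) + 69} = \frac{1}{\left(-66 + 2116\right) + 69} = \frac{1}{2050 + 69} = \frac{1}{2119}$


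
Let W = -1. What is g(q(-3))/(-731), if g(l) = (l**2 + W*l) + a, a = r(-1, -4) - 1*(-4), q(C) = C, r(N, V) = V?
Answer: -12/731 ≈ -0.016416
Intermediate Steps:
a = 0 (a = -4 - 1*(-4) = -4 + 4 = 0)
g(l) = l**2 - l (g(l) = (l**2 - l) + 0 = l**2 - l)
g(q(-3))/(-731) = -3*(-1 - 3)/(-731) = -3*(-4)*(-1/731) = 12*(-1/731) = -12/731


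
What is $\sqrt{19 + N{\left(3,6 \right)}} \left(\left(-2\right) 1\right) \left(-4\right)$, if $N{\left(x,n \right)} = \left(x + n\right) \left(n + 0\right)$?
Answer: $8 \sqrt{73} \approx 68.352$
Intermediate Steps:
$N{\left(x,n \right)} = n \left(n + x\right)$ ($N{\left(x,n \right)} = \left(n + x\right) n = n \left(n + x\right)$)
$\sqrt{19 + N{\left(3,6 \right)}} \left(\left(-2\right) 1\right) \left(-4\right) = \sqrt{19 + 6 \left(6 + 3\right)} \left(\left(-2\right) 1\right) \left(-4\right) = \sqrt{19 + 6 \cdot 9} \left(-2\right) \left(-4\right) = \sqrt{19 + 54} \left(-2\right) \left(-4\right) = \sqrt{73} \left(-2\right) \left(-4\right) = - 2 \sqrt{73} \left(-4\right) = 8 \sqrt{73}$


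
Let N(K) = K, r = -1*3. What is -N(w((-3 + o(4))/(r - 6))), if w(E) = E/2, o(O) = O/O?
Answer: -⅑ ≈ -0.11111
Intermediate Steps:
r = -3
o(O) = 1
w(E) = E/2 (w(E) = E*(½) = E/2)
-N(w((-3 + o(4))/(r - 6))) = -(-3 + 1)/(-3 - 6)/2 = -(-2/(-9))/2 = -(-2*(-⅑))/2 = -2/(2*9) = -1*⅑ = -⅑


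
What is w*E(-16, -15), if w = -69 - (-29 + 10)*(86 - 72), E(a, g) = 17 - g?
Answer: 6304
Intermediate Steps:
w = 197 (w = -69 - (-19)*14 = -69 - 1*(-266) = -69 + 266 = 197)
w*E(-16, -15) = 197*(17 - 1*(-15)) = 197*(17 + 15) = 197*32 = 6304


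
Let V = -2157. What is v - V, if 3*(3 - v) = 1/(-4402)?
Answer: 28524961/13206 ≈ 2160.0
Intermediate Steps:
v = 39619/13206 (v = 3 - 1/3/(-4402) = 3 - 1/3*(-1/4402) = 3 + 1/13206 = 39619/13206 ≈ 3.0001)
v - V = 39619/13206 - 1*(-2157) = 39619/13206 + 2157 = 28524961/13206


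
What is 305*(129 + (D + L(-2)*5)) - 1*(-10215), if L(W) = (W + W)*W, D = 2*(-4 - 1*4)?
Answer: 56880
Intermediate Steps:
D = -16 (D = 2*(-4 - 4) = 2*(-8) = -16)
L(W) = 2*W² (L(W) = (2*W)*W = 2*W²)
305*(129 + (D + L(-2)*5)) - 1*(-10215) = 305*(129 + (-16 + (2*(-2)²)*5)) - 1*(-10215) = 305*(129 + (-16 + (2*4)*5)) + 10215 = 305*(129 + (-16 + 8*5)) + 10215 = 305*(129 + (-16 + 40)) + 10215 = 305*(129 + 24) + 10215 = 305*153 + 10215 = 46665 + 10215 = 56880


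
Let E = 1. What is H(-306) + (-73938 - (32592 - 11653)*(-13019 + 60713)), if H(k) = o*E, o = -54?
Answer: -998738658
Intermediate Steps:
H(k) = -54 (H(k) = -54*1 = -54)
H(-306) + (-73938 - (32592 - 11653)*(-13019 + 60713)) = -54 + (-73938 - (32592 - 11653)*(-13019 + 60713)) = -54 + (-73938 - 20939*47694) = -54 + (-73938 - 1*998664666) = -54 + (-73938 - 998664666) = -54 - 998738604 = -998738658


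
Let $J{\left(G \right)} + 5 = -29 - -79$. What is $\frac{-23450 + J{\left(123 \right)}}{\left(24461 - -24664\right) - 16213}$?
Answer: $- \frac{23405}{32912} \approx -0.71114$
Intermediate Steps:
$J{\left(G \right)} = 45$ ($J{\left(G \right)} = -5 - -50 = -5 + \left(-29 + 79\right) = -5 + 50 = 45$)
$\frac{-23450 + J{\left(123 \right)}}{\left(24461 - -24664\right) - 16213} = \frac{-23450 + 45}{\left(24461 - -24664\right) - 16213} = - \frac{23405}{\left(24461 + 24664\right) - 16213} = - \frac{23405}{49125 - 16213} = - \frac{23405}{32912}$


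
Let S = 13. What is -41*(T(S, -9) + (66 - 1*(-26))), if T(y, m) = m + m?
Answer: -3034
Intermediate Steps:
T(y, m) = 2*m
-41*(T(S, -9) + (66 - 1*(-26))) = -41*(2*(-9) + (66 - 1*(-26))) = -41*(-18 + (66 + 26)) = -41*(-18 + 92) = -41*74 = -3034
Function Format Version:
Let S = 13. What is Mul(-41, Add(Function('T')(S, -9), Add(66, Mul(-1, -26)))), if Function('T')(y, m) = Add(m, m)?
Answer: -3034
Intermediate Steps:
Function('T')(y, m) = Mul(2, m)
Mul(-41, Add(Function('T')(S, -9), Add(66, Mul(-1, -26)))) = Mul(-41, Add(Mul(2, -9), Add(66, Mul(-1, -26)))) = Mul(-41, Add(-18, Add(66, 26))) = Mul(-41, Add(-18, 92)) = Mul(-41, 74) = -3034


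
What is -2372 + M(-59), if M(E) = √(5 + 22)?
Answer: -2372 + 3*√3 ≈ -2366.8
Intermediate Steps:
M(E) = 3*√3 (M(E) = √27 = 3*√3)
-2372 + M(-59) = -2372 + 3*√3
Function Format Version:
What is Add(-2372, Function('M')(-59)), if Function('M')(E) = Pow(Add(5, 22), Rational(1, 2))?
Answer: Add(-2372, Mul(3, Pow(3, Rational(1, 2)))) ≈ -2366.8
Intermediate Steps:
Function('M')(E) = Mul(3, Pow(3, Rational(1, 2))) (Function('M')(E) = Pow(27, Rational(1, 2)) = Mul(3, Pow(3, Rational(1, 2))))
Add(-2372, Function('M')(-59)) = Add(-2372, Mul(3, Pow(3, Rational(1, 2))))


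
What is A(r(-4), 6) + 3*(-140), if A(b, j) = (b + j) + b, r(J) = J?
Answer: -422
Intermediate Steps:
A(b, j) = j + 2*b
A(r(-4), 6) + 3*(-140) = (6 + 2*(-4)) + 3*(-140) = (6 - 8) - 420 = -2 - 420 = -422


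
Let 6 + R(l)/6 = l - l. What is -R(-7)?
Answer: 36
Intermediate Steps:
R(l) = -36 (R(l) = -36 + 6*(l - l) = -36 + 6*0 = -36 + 0 = -36)
-R(-7) = -1*(-36) = 36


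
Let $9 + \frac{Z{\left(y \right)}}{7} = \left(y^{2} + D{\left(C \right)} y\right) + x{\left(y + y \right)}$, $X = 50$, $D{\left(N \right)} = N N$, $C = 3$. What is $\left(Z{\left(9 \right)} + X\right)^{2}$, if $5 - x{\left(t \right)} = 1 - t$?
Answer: $1625625$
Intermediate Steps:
$D{\left(N \right)} = N^{2}$
$x{\left(t \right)} = 4 + t$ ($x{\left(t \right)} = 5 - \left(1 - t\right) = 5 + \left(-1 + t\right) = 4 + t$)
$Z{\left(y \right)} = -35 + 7 y^{2} + 77 y$ ($Z{\left(y \right)} = -63 + 7 \left(\left(y^{2} + 3^{2} y\right) + \left(4 + \left(y + y\right)\right)\right) = -63 + 7 \left(\left(y^{2} + 9 y\right) + \left(4 + 2 y\right)\right) = -63 + 7 \left(4 + y^{2} + 11 y\right) = -63 + \left(28 + 7 y^{2} + 77 y\right) = -35 + 7 y^{2} + 77 y$)
$\left(Z{\left(9 \right)} + X\right)^{2} = \left(\left(-35 + 7 \cdot 9^{2} + 77 \cdot 9\right) + 50\right)^{2} = \left(\left(-35 + 7 \cdot 81 + 693\right) + 50\right)^{2} = \left(\left(-35 + 567 + 693\right) + 50\right)^{2} = \left(1225 + 50\right)^{2} = 1275^{2} = 1625625$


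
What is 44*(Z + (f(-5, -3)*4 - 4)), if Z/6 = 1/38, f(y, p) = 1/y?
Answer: -19404/95 ≈ -204.25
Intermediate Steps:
Z = 3/19 (Z = 6/38 = 6*(1/38) = 3/19 ≈ 0.15789)
44*(Z + (f(-5, -3)*4 - 4)) = 44*(3/19 + (4/(-5) - 4)) = 44*(3/19 + (-⅕*4 - 4)) = 44*(3/19 + (-⅘ - 4)) = 44*(3/19 - 24/5) = 44*(-441/95) = -19404/95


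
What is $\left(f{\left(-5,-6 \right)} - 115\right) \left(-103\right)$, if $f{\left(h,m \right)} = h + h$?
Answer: $12875$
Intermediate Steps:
$f{\left(h,m \right)} = 2 h$
$\left(f{\left(-5,-6 \right)} - 115\right) \left(-103\right) = \left(2 \left(-5\right) - 115\right) \left(-103\right) = \left(-10 - 115\right) \left(-103\right) = \left(-125\right) \left(-103\right) = 12875$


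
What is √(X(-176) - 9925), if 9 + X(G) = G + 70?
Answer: 2*I*√2510 ≈ 100.2*I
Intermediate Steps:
X(G) = 61 + G (X(G) = -9 + (G + 70) = -9 + (70 + G) = 61 + G)
√(X(-176) - 9925) = √((61 - 176) - 9925) = √(-115 - 9925) = √(-10040) = 2*I*√2510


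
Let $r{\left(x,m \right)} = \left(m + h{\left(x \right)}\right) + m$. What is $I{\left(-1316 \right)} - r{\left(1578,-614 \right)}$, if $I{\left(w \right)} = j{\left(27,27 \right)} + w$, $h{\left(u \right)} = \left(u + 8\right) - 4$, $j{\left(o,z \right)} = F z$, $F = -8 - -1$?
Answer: $-1859$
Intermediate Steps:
$F = -7$ ($F = -8 + 1 = -7$)
$j{\left(o,z \right)} = - 7 z$
$h{\left(u \right)} = 4 + u$ ($h{\left(u \right)} = \left(8 + u\right) - 4 = 4 + u$)
$r{\left(x,m \right)} = 4 + x + 2 m$ ($r{\left(x,m \right)} = \left(m + \left(4 + x\right)\right) + m = \left(4 + m + x\right) + m = 4 + x + 2 m$)
$I{\left(w \right)} = -189 + w$ ($I{\left(w \right)} = \left(-7\right) 27 + w = -189 + w$)
$I{\left(-1316 \right)} - r{\left(1578,-614 \right)} = \left(-189 - 1316\right) - \left(4 + 1578 + 2 \left(-614\right)\right) = -1505 - \left(4 + 1578 - 1228\right) = -1505 - 354 = -1859$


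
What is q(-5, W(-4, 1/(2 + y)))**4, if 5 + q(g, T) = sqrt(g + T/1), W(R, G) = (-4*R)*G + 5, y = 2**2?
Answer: 9289/9 - 3320*sqrt(6)/9 ≈ 128.52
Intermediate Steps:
y = 4
W(R, G) = 5 - 4*G*R (W(R, G) = -4*G*R + 5 = 5 - 4*G*R)
q(g, T) = -5 + sqrt(T + g) (q(g, T) = -5 + sqrt(g + T/1) = -5 + sqrt(g + T*1) = -5 + sqrt(g + T) = -5 + sqrt(T + g))
q(-5, W(-4, 1/(2 + y)))**4 = (-5 + sqrt((5 - 4*(-4)/(2 + 4)) - 5))**4 = (-5 + sqrt((5 - 4*(-4)/6) - 5))**4 = (-5 + sqrt((5 - 4*1/6*(-4)) - 5))**4 = (-5 + sqrt((5 + 8/3) - 5))**4 = (-5 + sqrt(23/3 - 5))**4 = (-5 + sqrt(8/3))**4 = (-5 + 2*sqrt(6)/3)**4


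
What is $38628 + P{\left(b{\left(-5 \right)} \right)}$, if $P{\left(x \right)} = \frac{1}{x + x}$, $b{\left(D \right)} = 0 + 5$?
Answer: $\frac{386281}{10} \approx 38628.0$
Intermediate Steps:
$b{\left(D \right)} = 5$
$P{\left(x \right)} = \frac{1}{2 x}$
$38628 + P{\left(b{\left(-5 \right)} \right)} = 38628 + \frac{1}{2 \cdot 5} = 38628 + \frac{1}{2} \cdot \frac{1}{5} = 38628 + \frac{1}{10} = \frac{386281}{10}$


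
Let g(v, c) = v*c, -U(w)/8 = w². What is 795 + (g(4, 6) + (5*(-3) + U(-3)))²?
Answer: 4764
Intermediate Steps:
U(w) = -8*w²
g(v, c) = c*v
795 + (g(4, 6) + (5*(-3) + U(-3)))² = 795 + (6*4 + (5*(-3) - 8*(-3)²))² = 795 + (24 + (-15 - 8*9))² = 795 + (24 + (-15 - 72))² = 795 + (24 - 87)² = 795 + (-63)² = 795 + 3969 = 4764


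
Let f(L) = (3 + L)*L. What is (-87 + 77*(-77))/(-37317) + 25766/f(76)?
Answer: 498814943/112025634 ≈ 4.4527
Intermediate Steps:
f(L) = L*(3 + L)
(-87 + 77*(-77))/(-37317) + 25766/f(76) = (-87 + 77*(-77))/(-37317) + 25766/((76*(3 + 76))) = (-87 - 5929)*(-1/37317) + 25766/((76*79)) = -6016*(-1/37317) + 25766/6004 = 6016/37317 + 25766*(1/6004) = 6016/37317 + 12883/3002 = 498814943/112025634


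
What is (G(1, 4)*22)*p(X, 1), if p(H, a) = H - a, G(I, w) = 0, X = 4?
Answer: 0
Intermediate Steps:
(G(1, 4)*22)*p(X, 1) = (0*22)*(4 - 1*1) = 0*(4 - 1) = 0*3 = 0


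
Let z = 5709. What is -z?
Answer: -5709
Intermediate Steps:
-z = -1*5709 = -5709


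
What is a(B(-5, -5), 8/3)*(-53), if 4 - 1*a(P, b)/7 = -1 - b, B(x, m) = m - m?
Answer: -8533/3 ≈ -2844.3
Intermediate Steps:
B(x, m) = 0
a(P, b) = 35 + 7*b (a(P, b) = 28 - 7*(-1 - b) = 28 + (7 + 7*b) = 35 + 7*b)
a(B(-5, -5), 8/3)*(-53) = (35 + 7*(8/3))*(-53) = (35 + 56/3)*(-53) = (161/3)*(-53) = -8533/3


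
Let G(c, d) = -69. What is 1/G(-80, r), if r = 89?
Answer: -1/69 ≈ -0.014493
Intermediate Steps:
1/G(-80, r) = 1/(-69) = -1/69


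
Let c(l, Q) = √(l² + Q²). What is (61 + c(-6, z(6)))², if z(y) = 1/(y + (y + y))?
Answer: (1098 + √11665)²/324 ≈ 4489.0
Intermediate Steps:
z(y) = 1/(3*y) (z(y) = 1/(y + 2*y) = 1/(3*y))
c(l, Q) = √(Q² + l²)
(61 + c(-6, z(6)))² = (61 + √(((⅓)/6)² + (-6)²))² = (61 + √(((⅓)*(⅙))² + 36))² = (61 + √((1/18)² + 36))² = (61 + √(1/324 + 36))² = (61 + √(11665/324))² = (61 + √11665/18)²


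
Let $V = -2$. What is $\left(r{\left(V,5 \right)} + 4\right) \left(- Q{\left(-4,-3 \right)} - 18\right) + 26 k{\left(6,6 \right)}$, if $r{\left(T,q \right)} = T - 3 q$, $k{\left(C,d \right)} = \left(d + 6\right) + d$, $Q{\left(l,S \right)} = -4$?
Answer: $650$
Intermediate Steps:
$k{\left(C,d \right)} = 6 + 2 d$ ($k{\left(C,d \right)} = \left(6 + d\right) + d = 6 + 2 d$)
$\left(r{\left(V,5 \right)} + 4\right) \left(- Q{\left(-4,-3 \right)} - 18\right) + 26 k{\left(6,6 \right)} = \left(\left(-2 - 15\right) + 4\right) \left(\left(-1\right) \left(-4\right) - 18\right) + 26 \left(6 + 2 \cdot 6\right) = \left(\left(-2 - 15\right) + 4\right) \left(4 - 18\right) + 26 \left(6 + 12\right) = \left(-17 + 4\right) \left(-14\right) + 26 \cdot 18 = \left(-13\right) \left(-14\right) + 468 = 182 + 468 = 650$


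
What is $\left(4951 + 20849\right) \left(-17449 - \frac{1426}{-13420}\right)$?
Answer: $- \frac{302071758660}{671} \approx -4.5018 \cdot 10^{8}$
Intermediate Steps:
$\left(4951 + 20849\right) \left(-17449 - \frac{1426}{-13420}\right) = 25800 \left(-17449 - - \frac{713}{6710}\right) = 25800 \left(-17449 + \frac{713}{6710}\right) = 25800 \left(- \frac{117082077}{6710}\right) = - \frac{302071758660}{671}$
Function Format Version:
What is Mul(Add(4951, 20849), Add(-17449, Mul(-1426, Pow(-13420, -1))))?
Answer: Rational(-302071758660, 671) ≈ -4.5018e+8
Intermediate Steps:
Mul(Add(4951, 20849), Add(-17449, Mul(-1426, Pow(-13420, -1)))) = Mul(25800, Add(-17449, Mul(-1426, Rational(-1, 13420)))) = Mul(25800, Add(-17449, Rational(713, 6710))) = Mul(25800, Rational(-117082077, 6710)) = Rational(-302071758660, 671)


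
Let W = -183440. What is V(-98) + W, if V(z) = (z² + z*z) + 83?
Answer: -164149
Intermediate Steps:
V(z) = 83 + 2*z² (V(z) = (z² + z²) + 83 = 2*z² + 83 = 83 + 2*z²)
V(-98) + W = (83 + 2*(-98)²) - 183440 = (83 + 2*9604) - 183440 = (83 + 19208) - 183440 = 19291 - 183440 = -164149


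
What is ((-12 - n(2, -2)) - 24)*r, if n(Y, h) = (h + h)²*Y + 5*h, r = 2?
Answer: -116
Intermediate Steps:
n(Y, h) = 5*h + 4*Y*h² (n(Y, h) = (2*h)²*Y + 5*h = (4*h²)*Y + 5*h = 4*Y*h² + 5*h = 5*h + 4*Y*h²)
((-12 - n(2, -2)) - 24)*r = ((-12 - (-2)*(5 + 4*2*(-2))) - 24)*2 = ((-12 - (-2)*(5 - 16)) - 24)*2 = ((-12 - (-2)*(-11)) - 24)*2 = ((-12 - 1*22) - 24)*2 = ((-12 - 22) - 24)*2 = (-34 - 24)*2 = -58*2 = -116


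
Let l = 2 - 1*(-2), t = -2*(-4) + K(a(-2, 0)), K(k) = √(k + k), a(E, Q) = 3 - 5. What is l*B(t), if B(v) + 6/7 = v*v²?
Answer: 11624/7 + 1504*I ≈ 1660.6 + 1504.0*I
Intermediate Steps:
a(E, Q) = -2
K(k) = √2*√k (K(k) = √(2*k) = √2*√k)
t = 8 + 2*I (t = -2*(-4) + √2*√(-2) = 8 + √2*(I*√2) = 8 + 2*I ≈ 8.0 + 2.0*I)
l = 4 (l = 2 + 2 = 4)
B(v) = -6/7 + v³ (B(v) = -6/7 + v*v² = -6/7 + v³)
l*B(t) = 4*(-6/7 + (8 + 2*I)³) = -24/7 + 4*(8 + 2*I)³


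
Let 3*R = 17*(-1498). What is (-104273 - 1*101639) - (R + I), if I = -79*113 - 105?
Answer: -565174/3 ≈ -1.8839e+5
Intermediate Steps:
I = -9032 (I = -8927 - 105 = -9032)
R = -25466/3 (R = (17*(-1498))/3 = (⅓)*(-25466) = -25466/3 ≈ -8488.7)
(-104273 - 1*101639) - (R + I) = (-104273 - 1*101639) - (-25466/3 - 9032) = (-104273 - 101639) - 1*(-52562/3) = -205912 + 52562/3 = -565174/3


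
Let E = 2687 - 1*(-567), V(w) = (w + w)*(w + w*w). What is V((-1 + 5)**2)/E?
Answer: 4352/1627 ≈ 2.6749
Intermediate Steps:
V(w) = 2*w*(w + w**2) (V(w) = (2*w)*(w + w**2) = 2*w*(w + w**2))
E = 3254 (E = 2687 + 567 = 3254)
V((-1 + 5)**2)/E = (2*((-1 + 5)**2)**2*(1 + (-1 + 5)**2))/3254 = (2*(4**2)**2*(1 + 4**2))*(1/3254) = (2*16**2*(1 + 16))*(1/3254) = (2*256*17)*(1/3254) = 8704*(1/3254) = 4352/1627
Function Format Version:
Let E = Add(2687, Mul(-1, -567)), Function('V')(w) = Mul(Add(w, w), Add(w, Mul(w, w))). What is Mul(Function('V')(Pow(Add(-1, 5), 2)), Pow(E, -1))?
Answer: Rational(4352, 1627) ≈ 2.6749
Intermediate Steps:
Function('V')(w) = Mul(2, w, Add(w, Pow(w, 2))) (Function('V')(w) = Mul(Mul(2, w), Add(w, Pow(w, 2))) = Mul(2, w, Add(w, Pow(w, 2))))
E = 3254 (E = Add(2687, 567) = 3254)
Mul(Function('V')(Pow(Add(-1, 5), 2)), Pow(E, -1)) = Mul(Mul(2, Pow(Pow(Add(-1, 5), 2), 2), Add(1, Pow(Add(-1, 5), 2))), Pow(3254, -1)) = Mul(Mul(2, Pow(Pow(4, 2), 2), Add(1, Pow(4, 2))), Rational(1, 3254)) = Mul(Mul(2, Pow(16, 2), Add(1, 16)), Rational(1, 3254)) = Mul(Mul(2, 256, 17), Rational(1, 3254)) = Mul(8704, Rational(1, 3254)) = Rational(4352, 1627)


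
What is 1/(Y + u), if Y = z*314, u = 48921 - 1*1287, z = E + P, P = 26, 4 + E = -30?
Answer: 1/45122 ≈ 2.2162e-5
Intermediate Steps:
E = -34 (E = -4 - 30 = -34)
z = -8 (z = -34 + 26 = -8)
u = 47634 (u = 48921 - 1287 = 47634)
Y = -2512 (Y = -8*314 = -2512)
1/(Y + u) = 1/(-2512 + 47634) = 1/45122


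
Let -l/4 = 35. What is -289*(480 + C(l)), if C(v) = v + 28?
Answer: -106352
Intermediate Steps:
l = -140 (l = -4*35 = -140)
C(v) = 28 + v
-289*(480 + C(l)) = -289*(480 + (28 - 140)) = -289*(480 - 112) = -289*368 = -106352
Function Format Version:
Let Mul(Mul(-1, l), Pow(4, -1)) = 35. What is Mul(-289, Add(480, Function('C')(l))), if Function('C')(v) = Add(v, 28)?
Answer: -106352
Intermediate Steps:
l = -140 (l = Mul(-4, 35) = -140)
Function('C')(v) = Add(28, v)
Mul(-289, Add(480, Function('C')(l))) = Mul(-289, Add(480, Add(28, -140))) = Mul(-289, Add(480, -112)) = Mul(-289, 368) = -106352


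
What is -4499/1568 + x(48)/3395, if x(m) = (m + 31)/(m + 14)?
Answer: -67633617/23574880 ≈ -2.8689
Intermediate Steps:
x(m) = (31 + m)/(14 + m)
-4499/1568 + x(48)/3395 = -4499/1568 + ((31 + 48)/(14 + 48))/3395 = -4499*1/1568 + (79/62)*(1/3395) = -4499/1568 + ((1/62)*79)*(1/3395) = -4499/1568 + (79/62)*(1/3395) = -4499/1568 + 79/210490 = -67633617/23574880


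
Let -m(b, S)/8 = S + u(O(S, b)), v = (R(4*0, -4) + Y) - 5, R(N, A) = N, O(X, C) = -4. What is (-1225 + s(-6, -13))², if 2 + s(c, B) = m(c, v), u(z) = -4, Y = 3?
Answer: 1390041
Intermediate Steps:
v = -2 (v = (4*0 + 3) - 5 = (0 + 3) - 5 = 3 - 5 = -2)
m(b, S) = 32 - 8*S (m(b, S) = -8*(S - 4) = -8*(-4 + S) = 32 - 8*S)
s(c, B) = 46 (s(c, B) = -2 + (32 - 8*(-2)) = -2 + (32 + 16) = -2 + 48 = 46)
(-1225 + s(-6, -13))² = (-1225 + 46)² = (-1179)² = 1390041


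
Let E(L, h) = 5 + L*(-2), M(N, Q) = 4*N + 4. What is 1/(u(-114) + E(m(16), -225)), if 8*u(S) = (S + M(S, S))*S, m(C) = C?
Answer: 2/16077 ≈ 0.00012440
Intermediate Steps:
M(N, Q) = 4 + 4*N
u(S) = S*(4 + 5*S)/8 (u(S) = ((S + (4 + 4*S))*S)/8 = ((4 + 5*S)*S)/8 = (S*(4 + 5*S))/8 = S*(4 + 5*S)/8)
E(L, h) = 5 - 2*L
1/(u(-114) + E(m(16), -225)) = 1/((⅛)*(-114)*(4 + 5*(-114)) + (5 - 2*16)) = 1/((⅛)*(-114)*(4 - 570) + (5 - 32)) = 1/((⅛)*(-114)*(-566) - 27) = 1/(16131/2 - 27) = 1/(16077/2) = 2/16077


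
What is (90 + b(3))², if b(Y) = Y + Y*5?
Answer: 11664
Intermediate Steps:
b(Y) = 6*Y (b(Y) = Y + 5*Y = 6*Y)
(90 + b(3))² = (90 + 6*3)² = (90 + 18)² = 108² = 11664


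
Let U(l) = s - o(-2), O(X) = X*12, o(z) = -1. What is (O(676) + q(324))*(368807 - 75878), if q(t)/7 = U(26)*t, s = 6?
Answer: 7026780852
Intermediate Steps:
O(X) = 12*X
U(l) = 7 (U(l) = 6 - 1*(-1) = 6 + 1 = 7)
q(t) = 49*t (q(t) = 7*(7*t) = 49*t)
(O(676) + q(324))*(368807 - 75878) = (12*676 + 49*324)*(368807 - 75878) = (8112 + 15876)*292929 = 23988*292929 = 7026780852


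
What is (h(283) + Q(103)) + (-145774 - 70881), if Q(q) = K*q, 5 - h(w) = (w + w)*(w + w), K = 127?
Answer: -523925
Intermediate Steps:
h(w) = 5 - 4*w² (h(w) = 5 - (w + w)*(w + w) = 5 - 2*w*2*w = 5 - 4*w²)
Q(q) = 127*q
(h(283) + Q(103)) + (-145774 - 70881) = ((5 - 4*283²) + 127*103) + (-145774 - 70881) = ((5 - 4*80089) + 13081) - 216655 = ((5 - 320356) + 13081) - 216655 = (-320351 + 13081) - 216655 = -307270 - 216655 = -523925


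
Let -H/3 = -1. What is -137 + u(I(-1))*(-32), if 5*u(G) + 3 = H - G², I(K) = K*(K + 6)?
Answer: 23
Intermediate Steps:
H = 3 (H = -3*(-1) = 3)
I(K) = K*(6 + K)
u(G) = -G²/5 (u(G) = -⅗ + (3 - G²)/5 = -⅗ + (⅗ - G²/5) = -G²/5)
-137 + u(I(-1))*(-32) = -137 - (6 - 1)²/5*(-32) = -137 - (-1*5)²/5*(-32) = -137 - ⅕*(-5)²*(-32) = -137 - ⅕*25*(-32) = -137 - 5*(-32) = -137 + 160 = 23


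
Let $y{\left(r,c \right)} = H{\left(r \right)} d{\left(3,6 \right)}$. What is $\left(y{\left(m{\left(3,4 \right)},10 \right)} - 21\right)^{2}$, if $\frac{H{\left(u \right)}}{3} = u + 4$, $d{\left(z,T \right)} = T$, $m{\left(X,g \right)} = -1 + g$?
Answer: $11025$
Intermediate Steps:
$H{\left(u \right)} = 12 + 3 u$ ($H{\left(u \right)} = 3 \left(u + 4\right) = 3 \left(4 + u\right) = 12 + 3 u$)
$y{\left(r,c \right)} = 72 + 18 r$ ($y{\left(r,c \right)} = \left(12 + 3 r\right) 6 = 72 + 18 r$)
$\left(y{\left(m{\left(3,4 \right)},10 \right)} - 21\right)^{2} = \left(\left(72 + 18 \left(-1 + 4\right)\right) - 21\right)^{2} = \left(\left(72 + 18 \cdot 3\right) - 21\right)^{2} = \left(\left(72 + 54\right) - 21\right)^{2} = \left(126 - 21\right)^{2} = 105^{2} = 11025$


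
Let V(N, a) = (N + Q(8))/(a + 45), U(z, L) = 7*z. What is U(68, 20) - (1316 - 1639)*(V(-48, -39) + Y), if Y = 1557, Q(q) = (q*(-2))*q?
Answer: 1481737/3 ≈ 4.9391e+5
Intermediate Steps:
Q(q) = -2*q**2 (Q(q) = (-2*q)*q = -2*q**2)
V(N, a) = (-128 + N)/(45 + a) (V(N, a) = (N - 2*8**2)/(a + 45) = (N - 2*64)/(45 + a) = (N - 128)/(45 + a) = (-128 + N)/(45 + a))
U(68, 20) - (1316 - 1639)*(V(-48, -39) + Y) = 7*68 - (1316 - 1639)*((-128 - 48)/(45 - 39) + 1557) = 476 - (-323)*(-176/6 + 1557) = 476 - (-323)*((1/6)*(-176) + 1557) = 476 - (-323)*(-88/3 + 1557) = 476 - (-323)*4583/3 = 476 - 1*(-1480309/3) = 476 + 1480309/3 = 1481737/3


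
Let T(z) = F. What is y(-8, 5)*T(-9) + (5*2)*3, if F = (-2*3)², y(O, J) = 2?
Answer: 102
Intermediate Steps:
F = 36 (F = (-6)² = 36)
T(z) = 36
y(-8, 5)*T(-9) + (5*2)*3 = 2*36 + (5*2)*3 = 72 + 10*3 = 72 + 30 = 102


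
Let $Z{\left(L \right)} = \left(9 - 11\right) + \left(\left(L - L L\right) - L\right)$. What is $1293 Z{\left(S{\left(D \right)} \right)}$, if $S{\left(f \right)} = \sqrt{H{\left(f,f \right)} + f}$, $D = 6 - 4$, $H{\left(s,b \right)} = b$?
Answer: $-7758$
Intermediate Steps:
$D = 2$
$S{\left(f \right)} = \sqrt{2} \sqrt{f}$ ($S{\left(f \right)} = \sqrt{f + f} = \sqrt{2 f} = \sqrt{2} \sqrt{f}$)
$Z{\left(L \right)} = -2 - L^{2}$
$1293 Z{\left(S{\left(D \right)} \right)} = 1293 \left(-2 - \left(\sqrt{2} \sqrt{2}\right)^{2}\right) = 1293 \left(-2 - 2^{2}\right) = 1293 \left(-2 - 4\right) = 1293 \left(-6\right) = -7758$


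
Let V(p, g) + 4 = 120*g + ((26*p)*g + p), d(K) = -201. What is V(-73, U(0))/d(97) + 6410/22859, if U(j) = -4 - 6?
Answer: -134461489/1531553 ≈ -87.794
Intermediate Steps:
U(j) = -10
V(p, g) = -4 + p + 120*g + 26*g*p (V(p, g) = -4 + (120*g + ((26*p)*g + p)) = -4 + (120*g + (26*g*p + p)) = -4 + (120*g + (p + 26*g*p)) = -4 + (p + 120*g + 26*g*p) = -4 + p + 120*g + 26*g*p)
V(-73, U(0))/d(97) + 6410/22859 = (-4 - 73 + 120*(-10) + 26*(-10)*(-73))/(-201) + 6410/22859 = (-4 - 73 - 1200 + 18980)*(-1/201) + 6410*(1/22859) = 17703*(-1/201) + 6410/22859 = -5901/67 + 6410/22859 = -134461489/1531553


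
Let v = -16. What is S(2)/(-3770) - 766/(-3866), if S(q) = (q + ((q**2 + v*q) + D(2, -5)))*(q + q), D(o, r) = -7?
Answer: 849533/3643705 ≈ 0.23315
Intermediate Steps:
S(q) = 2*q*(-7 + q**2 - 15*q) (S(q) = (q + ((q**2 - 16*q) - 7))*(q + q) = (q + (-7 + q**2 - 16*q))*(2*q) = (-7 + q**2 - 15*q)*(2*q) = 2*q*(-7 + q**2 - 15*q))
S(2)/(-3770) - 766/(-3866) = (2*2*(-7 + 2**2 - 15*2))/(-3770) - 766/(-3866) = (2*2*(-7 + 4 - 30))*(-1/3770) - 766*(-1/3866) = (2*2*(-33))*(-1/3770) + 383/1933 = -132*(-1/3770) + 383/1933 = 66/1885 + 383/1933 = 849533/3643705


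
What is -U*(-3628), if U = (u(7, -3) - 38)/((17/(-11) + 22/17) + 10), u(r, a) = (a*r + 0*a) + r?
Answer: -35278672/1823 ≈ -19352.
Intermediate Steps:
u(r, a) = r + a*r (u(r, a) = (a*r + 0) + r = a*r + r = r + a*r)
U = -9724/1823 (U = (7*(1 - 3) - 38)/((17/(-11) + 22/17) + 10) = (7*(-2) - 38)/((17*(-1/11) + 22*(1/17)) + 10) = (-14 - 38)/((-17/11 + 22/17) + 10) = -52/(-47/187 + 10) = -52/1823/187 = -52*187/1823 = -9724/1823 ≈ -5.3341)
-U*(-3628) = -(-9724)*(-3628)/1823 = -1*35278672/1823 = -35278672/1823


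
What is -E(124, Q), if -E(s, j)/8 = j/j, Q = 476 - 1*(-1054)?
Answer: 8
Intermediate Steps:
Q = 1530 (Q = 476 + 1054 = 1530)
E(s, j) = -8 (E(s, j) = -8*j/j = -8*1 = -8)
-E(124, Q) = -1*(-8) = 8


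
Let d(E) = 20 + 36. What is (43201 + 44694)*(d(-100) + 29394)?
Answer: 2588507750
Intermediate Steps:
d(E) = 56
(43201 + 44694)*(d(-100) + 29394) = (43201 + 44694)*(56 + 29394) = 87895*29450 = 2588507750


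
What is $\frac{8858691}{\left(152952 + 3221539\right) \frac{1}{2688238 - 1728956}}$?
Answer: $\frac{8497982819862}{3374491} \approx 2.5183 \cdot 10^{6}$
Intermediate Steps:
$\frac{8858691}{\left(152952 + 3221539\right) \frac{1}{2688238 - 1728956}} = \frac{8858691}{3374491 \cdot \frac{1}{959282}} = \frac{8858691}{\frac{3374491}{959282}} = 8858691 \cdot \frac{959282}{3374491} = \frac{8497982819862}{3374491}$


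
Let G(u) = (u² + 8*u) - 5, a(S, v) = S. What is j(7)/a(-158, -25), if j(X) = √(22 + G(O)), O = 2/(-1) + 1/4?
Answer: -√97/632 ≈ -0.015584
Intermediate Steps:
O = -7/4 (O = 2*(-1) + 1*(¼) = -2 + ¼ = -7/4 ≈ -1.7500)
G(u) = -5 + u² + 8*u
j(X) = √97/4 (j(X) = √(22 + (-5 + (-7/4)² + 8*(-7/4))) = √(22 + (-5 + 49/16 - 14)) = √(22 - 255/16) = √(97/16) = √97/4)
j(7)/a(-158, -25) = (√97/4)/(-158) = (√97/4)*(-1/158) = -√97/632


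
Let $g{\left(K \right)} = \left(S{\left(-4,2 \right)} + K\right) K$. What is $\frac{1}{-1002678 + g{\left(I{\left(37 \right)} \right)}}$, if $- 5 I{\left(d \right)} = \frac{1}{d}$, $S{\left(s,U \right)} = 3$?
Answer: $- \frac{34225}{34316655104} \approx -9.9733 \cdot 10^{-7}$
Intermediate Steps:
$I{\left(d \right)} = - \frac{1}{5 d}$
$g{\left(K \right)} = K \left(3 + K\right)$ ($g{\left(K \right)} = \left(3 + K\right) K = K \left(3 + K\right)$)
$\frac{1}{-1002678 + g{\left(I{\left(37 \right)} \right)}} = \frac{1}{-1002678 + - \frac{1}{5 \cdot 37} \left(3 - \frac{1}{5 \cdot 37}\right)} = \frac{1}{-1002678 + \left(- \frac{1}{5}\right) \frac{1}{37} \left(3 - \frac{1}{185}\right)} = \frac{1}{-1002678 - \frac{3 - \frac{1}{185}}{185}} = \frac{1}{-1002678 - \frac{554}{34225}} = \frac{1}{- \frac{34316655104}{34225}} = - \frac{34225}{34316655104}$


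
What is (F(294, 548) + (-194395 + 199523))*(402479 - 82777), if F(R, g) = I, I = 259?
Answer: 1722234674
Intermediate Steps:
F(R, g) = 259
(F(294, 548) + (-194395 + 199523))*(402479 - 82777) = (259 + (-194395 + 199523))*(402479 - 82777) = (259 + 5128)*319702 = 5387*319702 = 1722234674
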